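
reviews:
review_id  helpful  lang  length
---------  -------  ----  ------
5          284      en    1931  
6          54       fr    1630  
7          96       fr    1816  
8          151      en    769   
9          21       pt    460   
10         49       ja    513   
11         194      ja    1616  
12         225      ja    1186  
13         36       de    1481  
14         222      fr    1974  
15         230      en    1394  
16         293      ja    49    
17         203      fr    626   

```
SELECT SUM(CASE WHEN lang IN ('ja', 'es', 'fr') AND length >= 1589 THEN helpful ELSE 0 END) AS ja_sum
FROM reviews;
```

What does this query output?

review_id=5: ✗
review_id=6: ✓ → 54
review_id=7: ✓ → 96
review_id=8: ✗
review_id=9: ✗
review_id=10: ✗
review_id=11: ✓ → 194
review_id=12: ✗
review_id=13: ✗
review_id=14: ✓ → 222
review_id=15: ✗
review_id=16: ✗
review_id=17: ✗
ja_sum = 54 + 96 + 194 + 222 = 566

566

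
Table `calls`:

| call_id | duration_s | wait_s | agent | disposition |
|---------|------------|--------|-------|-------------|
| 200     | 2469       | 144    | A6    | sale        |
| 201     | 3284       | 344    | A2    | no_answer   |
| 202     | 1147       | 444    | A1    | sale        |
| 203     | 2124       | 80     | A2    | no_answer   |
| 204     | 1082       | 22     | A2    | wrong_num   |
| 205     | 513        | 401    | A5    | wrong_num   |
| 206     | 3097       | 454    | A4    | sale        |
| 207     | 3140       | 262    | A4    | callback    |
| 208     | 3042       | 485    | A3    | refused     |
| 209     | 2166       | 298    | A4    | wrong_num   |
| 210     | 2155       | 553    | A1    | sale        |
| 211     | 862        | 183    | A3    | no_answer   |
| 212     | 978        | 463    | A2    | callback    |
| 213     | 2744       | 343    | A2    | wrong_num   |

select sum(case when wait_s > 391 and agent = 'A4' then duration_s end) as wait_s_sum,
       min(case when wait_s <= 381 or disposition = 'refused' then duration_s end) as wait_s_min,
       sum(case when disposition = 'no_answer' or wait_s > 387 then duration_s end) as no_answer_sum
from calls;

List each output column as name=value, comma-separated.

wait_s_sum=3097, wait_s_min=862, no_answer_sum=17202

[wait_s_sum: wait_s > 391 and agent = 'A4']
call_id=200: ✗
call_id=201: ✗
call_id=202: ✗
call_id=203: ✗
call_id=204: ✗
call_id=205: ✗
call_id=206: ✓ → 3097
call_id=207: ✗
call_id=208: ✗
call_id=209: ✗
call_id=210: ✗
call_id=211: ✗
call_id=212: ✗
call_id=213: ✗
wait_s_sum = 3097
—
[wait_s_min: wait_s <= 381 or disposition = 'refused']
call_id=200: ✓ → 2469
call_id=201: ✓ → 3284
call_id=202: ✗
call_id=203: ✓ → 2124
call_id=204: ✓ → 1082
call_id=205: ✗
call_id=206: ✗
call_id=207: ✓ → 3140
call_id=208: ✓ → 3042
call_id=209: ✓ → 2166
call_id=210: ✗
call_id=211: ✓ → 862
call_id=212: ✗
call_id=213: ✓ → 2744
wait_s_min = MIN(2469, 3284, 2124, 1082, 3140, 3042, 2166, 862, 2744) = 862
—
[no_answer_sum: disposition = 'no_answer' or wait_s > 387]
call_id=200: ✗
call_id=201: ✓ → 3284
call_id=202: ✓ → 1147
call_id=203: ✓ → 2124
call_id=204: ✗
call_id=205: ✓ → 513
call_id=206: ✓ → 3097
call_id=207: ✗
call_id=208: ✓ → 3042
call_id=209: ✗
call_id=210: ✓ → 2155
call_id=211: ✓ → 862
call_id=212: ✓ → 978
call_id=213: ✗
no_answer_sum = 3284 + 1147 + 2124 + 513 + 3097 + 3042 + 2155 + 862 + 978 = 17202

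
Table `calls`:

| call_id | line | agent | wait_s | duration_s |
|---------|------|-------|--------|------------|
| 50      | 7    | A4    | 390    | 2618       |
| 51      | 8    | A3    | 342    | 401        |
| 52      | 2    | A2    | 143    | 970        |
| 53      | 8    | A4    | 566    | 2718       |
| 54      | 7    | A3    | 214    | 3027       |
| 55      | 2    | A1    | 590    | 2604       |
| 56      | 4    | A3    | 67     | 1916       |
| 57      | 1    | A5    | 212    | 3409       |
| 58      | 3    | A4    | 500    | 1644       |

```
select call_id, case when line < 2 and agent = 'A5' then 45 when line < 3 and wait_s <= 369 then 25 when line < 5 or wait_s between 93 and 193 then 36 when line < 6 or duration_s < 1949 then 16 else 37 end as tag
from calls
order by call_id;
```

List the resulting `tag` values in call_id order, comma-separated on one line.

37, 16, 25, 37, 37, 36, 36, 45, 36

call_id=50: ELSE → 37
call_id=51: line < 6 or duration_s < 1949 → 16
call_id=52: line < 3 and wait_s <= 369 → 25
call_id=53: ELSE → 37
call_id=54: ELSE → 37
call_id=55: line < 5 or wait_s between 93 and 193 → 36
call_id=56: line < 5 or wait_s between 93 and 193 → 36
call_id=57: line < 2 and agent = 'A5' → 45
call_id=58: line < 5 or wait_s between 93 and 193 → 36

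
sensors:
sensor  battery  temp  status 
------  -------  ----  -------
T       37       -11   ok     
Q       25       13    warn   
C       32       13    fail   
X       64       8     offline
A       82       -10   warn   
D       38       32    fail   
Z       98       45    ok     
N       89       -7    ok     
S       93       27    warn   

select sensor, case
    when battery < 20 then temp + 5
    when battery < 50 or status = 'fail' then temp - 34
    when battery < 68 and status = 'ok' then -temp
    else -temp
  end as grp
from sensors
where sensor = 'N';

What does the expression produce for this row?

7

sensor = N: battery=89, temp=-7, status=ok.
battery < 20 → false
battery < 50 or status = 'fail' → false
battery < 68 and status = 'ok' → false
No prior WHEN matched → ELSE → 7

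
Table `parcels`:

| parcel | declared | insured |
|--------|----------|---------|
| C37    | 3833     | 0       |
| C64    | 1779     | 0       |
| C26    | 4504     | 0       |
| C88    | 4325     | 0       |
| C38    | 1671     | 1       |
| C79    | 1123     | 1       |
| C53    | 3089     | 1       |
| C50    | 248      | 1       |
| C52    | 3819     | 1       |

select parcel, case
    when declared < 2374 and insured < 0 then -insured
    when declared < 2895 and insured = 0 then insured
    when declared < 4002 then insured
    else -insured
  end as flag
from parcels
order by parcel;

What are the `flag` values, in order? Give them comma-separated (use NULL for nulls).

0, 0, 1, 1, 1, 1, 0, 1, 0

parcel=C26: ELSE → 0
parcel=C37: declared < 4002 → 0
parcel=C38: declared < 4002 → 1
parcel=C50: declared < 4002 → 1
parcel=C52: declared < 4002 → 1
parcel=C53: declared < 4002 → 1
parcel=C64: declared < 2895 and insured = 0 → 0
parcel=C79: declared < 4002 → 1
parcel=C88: ELSE → 0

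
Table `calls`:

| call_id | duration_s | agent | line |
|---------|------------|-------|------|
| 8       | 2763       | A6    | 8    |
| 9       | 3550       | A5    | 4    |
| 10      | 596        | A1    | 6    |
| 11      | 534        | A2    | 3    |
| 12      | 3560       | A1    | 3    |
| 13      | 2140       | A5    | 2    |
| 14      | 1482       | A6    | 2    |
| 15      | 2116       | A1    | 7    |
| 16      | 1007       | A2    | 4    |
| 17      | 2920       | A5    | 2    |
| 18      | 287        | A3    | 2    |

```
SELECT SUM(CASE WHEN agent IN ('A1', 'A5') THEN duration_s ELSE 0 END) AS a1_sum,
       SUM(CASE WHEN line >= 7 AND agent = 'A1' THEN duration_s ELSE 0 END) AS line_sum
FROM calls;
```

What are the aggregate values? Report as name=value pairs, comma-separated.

a1_sum=14882, line_sum=2116

[a1_sum: agent IN ('A1', 'A5')]
call_id=8: ✗
call_id=9: ✓ → 3550
call_id=10: ✓ → 596
call_id=11: ✗
call_id=12: ✓ → 3560
call_id=13: ✓ → 2140
call_id=14: ✗
call_id=15: ✓ → 2116
call_id=16: ✗
call_id=17: ✓ → 2920
call_id=18: ✗
a1_sum = 3550 + 596 + 3560 + 2140 + 2116 + 2920 = 14882
—
[line_sum: line >= 7 AND agent = 'A1']
call_id=8: ✗
call_id=9: ✗
call_id=10: ✗
call_id=11: ✗
call_id=12: ✗
call_id=13: ✗
call_id=14: ✗
call_id=15: ✓ → 2116
call_id=16: ✗
call_id=17: ✗
call_id=18: ✗
line_sum = 2116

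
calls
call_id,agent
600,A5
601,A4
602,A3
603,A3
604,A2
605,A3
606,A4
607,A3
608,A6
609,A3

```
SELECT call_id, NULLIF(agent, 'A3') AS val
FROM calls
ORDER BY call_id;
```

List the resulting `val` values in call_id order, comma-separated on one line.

A5, A4, NULL, NULL, A2, NULL, A4, NULL, A6, NULL

call_id=600: agent=A5 vs A3: differ → A5
call_id=601: agent=A4 vs A3: differ → A4
call_id=602: agent=A3 vs A3: equal → NULL
call_id=603: agent=A3 vs A3: equal → NULL
call_id=604: agent=A2 vs A3: differ → A2
call_id=605: agent=A3 vs A3: equal → NULL
call_id=606: agent=A4 vs A3: differ → A4
call_id=607: agent=A3 vs A3: equal → NULL
call_id=608: agent=A6 vs A3: differ → A6
call_id=609: agent=A3 vs A3: equal → NULL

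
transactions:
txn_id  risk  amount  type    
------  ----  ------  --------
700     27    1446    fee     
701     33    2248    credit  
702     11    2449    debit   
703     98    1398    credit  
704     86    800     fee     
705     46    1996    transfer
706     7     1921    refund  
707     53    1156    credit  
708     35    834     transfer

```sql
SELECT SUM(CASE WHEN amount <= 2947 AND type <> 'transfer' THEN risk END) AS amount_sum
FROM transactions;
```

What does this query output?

txn_id=700: ✓ → 27
txn_id=701: ✓ → 33
txn_id=702: ✓ → 11
txn_id=703: ✓ → 98
txn_id=704: ✓ → 86
txn_id=705: ✗
txn_id=706: ✓ → 7
txn_id=707: ✓ → 53
txn_id=708: ✗
amount_sum = 27 + 33 + 11 + 98 + 86 + 7 + 53 = 315

315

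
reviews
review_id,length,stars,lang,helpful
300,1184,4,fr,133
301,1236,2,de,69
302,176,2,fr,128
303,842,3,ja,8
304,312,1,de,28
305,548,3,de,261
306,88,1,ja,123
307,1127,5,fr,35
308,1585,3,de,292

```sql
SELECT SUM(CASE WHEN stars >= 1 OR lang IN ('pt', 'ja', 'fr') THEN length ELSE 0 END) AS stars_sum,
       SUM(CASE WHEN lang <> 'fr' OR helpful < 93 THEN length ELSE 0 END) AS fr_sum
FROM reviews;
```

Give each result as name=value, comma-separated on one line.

[stars_sum: stars >= 1 OR lang IN ('pt', 'ja', 'fr')]
review_id=300: ✓ → 1184
review_id=301: ✓ → 1236
review_id=302: ✓ → 176
review_id=303: ✓ → 842
review_id=304: ✓ → 312
review_id=305: ✓ → 548
review_id=306: ✓ → 88
review_id=307: ✓ → 1127
review_id=308: ✓ → 1585
stars_sum = 1184 + 1236 + 176 + 842 + 312 + 548 + 88 + 1127 + 1585 = 7098
—
[fr_sum: lang <> 'fr' OR helpful < 93]
review_id=300: ✗
review_id=301: ✓ → 1236
review_id=302: ✗
review_id=303: ✓ → 842
review_id=304: ✓ → 312
review_id=305: ✓ → 548
review_id=306: ✓ → 88
review_id=307: ✓ → 1127
review_id=308: ✓ → 1585
fr_sum = 1236 + 842 + 312 + 548 + 88 + 1127 + 1585 = 5738

stars_sum=7098, fr_sum=5738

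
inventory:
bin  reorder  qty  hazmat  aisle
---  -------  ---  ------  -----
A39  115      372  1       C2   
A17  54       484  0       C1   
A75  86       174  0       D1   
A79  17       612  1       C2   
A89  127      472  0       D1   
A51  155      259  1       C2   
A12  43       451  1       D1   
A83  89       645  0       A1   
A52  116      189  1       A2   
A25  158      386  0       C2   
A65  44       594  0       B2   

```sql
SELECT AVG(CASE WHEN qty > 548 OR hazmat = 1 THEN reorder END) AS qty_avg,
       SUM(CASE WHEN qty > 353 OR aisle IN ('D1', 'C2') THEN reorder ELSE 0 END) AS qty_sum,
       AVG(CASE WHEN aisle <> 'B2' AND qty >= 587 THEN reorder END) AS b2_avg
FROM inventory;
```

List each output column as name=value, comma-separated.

[qty_avg: qty > 548 OR hazmat = 1]
bin=A39: ✓ → 115
bin=A17: ✗
bin=A75: ✗
bin=A79: ✓ → 17
bin=A89: ✗
bin=A51: ✓ → 155
bin=A12: ✓ → 43
bin=A83: ✓ → 89
bin=A52: ✓ → 116
bin=A25: ✗
bin=A65: ✓ → 44
qty_avg = (115 + 17 + 155 + 43 + 89 + 116 + 44) / 7 = 82.7142857143
—
[qty_sum: qty > 353 OR aisle IN ('D1', 'C2')]
bin=A39: ✓ → 115
bin=A17: ✓ → 54
bin=A75: ✓ → 86
bin=A79: ✓ → 17
bin=A89: ✓ → 127
bin=A51: ✓ → 155
bin=A12: ✓ → 43
bin=A83: ✓ → 89
bin=A52: ✗
bin=A25: ✓ → 158
bin=A65: ✓ → 44
qty_sum = 115 + 54 + 86 + 17 + 127 + 155 + 43 + 89 + 158 + 44 = 888
—
[b2_avg: aisle <> 'B2' AND qty >= 587]
bin=A39: ✗
bin=A17: ✗
bin=A75: ✗
bin=A79: ✓ → 17
bin=A89: ✗
bin=A51: ✗
bin=A12: ✗
bin=A83: ✓ → 89
bin=A52: ✗
bin=A25: ✗
bin=A65: ✗
b2_avg = (17 + 89) / 2 = 53

qty_avg=82.7142857143, qty_sum=888, b2_avg=53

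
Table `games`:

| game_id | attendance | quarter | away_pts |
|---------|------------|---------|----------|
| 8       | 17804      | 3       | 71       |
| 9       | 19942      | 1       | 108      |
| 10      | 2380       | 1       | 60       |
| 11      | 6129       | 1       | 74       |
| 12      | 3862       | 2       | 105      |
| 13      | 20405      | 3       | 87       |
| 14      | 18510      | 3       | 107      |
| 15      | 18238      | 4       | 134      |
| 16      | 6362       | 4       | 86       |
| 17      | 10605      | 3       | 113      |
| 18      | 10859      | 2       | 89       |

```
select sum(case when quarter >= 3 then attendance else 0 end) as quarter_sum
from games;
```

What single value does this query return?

game_id=8: ✓ → 17804
game_id=9: ✗
game_id=10: ✗
game_id=11: ✗
game_id=12: ✗
game_id=13: ✓ → 20405
game_id=14: ✓ → 18510
game_id=15: ✓ → 18238
game_id=16: ✓ → 6362
game_id=17: ✓ → 10605
game_id=18: ✗
quarter_sum = 17804 + 20405 + 18510 + 18238 + 6362 + 10605 = 91924

91924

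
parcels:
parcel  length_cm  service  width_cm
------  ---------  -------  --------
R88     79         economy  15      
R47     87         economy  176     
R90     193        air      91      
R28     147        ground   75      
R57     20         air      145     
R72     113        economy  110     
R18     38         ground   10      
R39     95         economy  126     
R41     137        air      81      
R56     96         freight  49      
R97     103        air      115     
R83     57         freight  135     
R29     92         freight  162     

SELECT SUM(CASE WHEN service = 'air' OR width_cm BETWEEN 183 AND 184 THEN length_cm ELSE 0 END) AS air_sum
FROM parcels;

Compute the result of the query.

453

parcel=R88: ✗
parcel=R47: ✗
parcel=R90: ✓ → 193
parcel=R28: ✗
parcel=R57: ✓ → 20
parcel=R72: ✗
parcel=R18: ✗
parcel=R39: ✗
parcel=R41: ✓ → 137
parcel=R56: ✗
parcel=R97: ✓ → 103
parcel=R83: ✗
parcel=R29: ✗
air_sum = 193 + 20 + 137 + 103 = 453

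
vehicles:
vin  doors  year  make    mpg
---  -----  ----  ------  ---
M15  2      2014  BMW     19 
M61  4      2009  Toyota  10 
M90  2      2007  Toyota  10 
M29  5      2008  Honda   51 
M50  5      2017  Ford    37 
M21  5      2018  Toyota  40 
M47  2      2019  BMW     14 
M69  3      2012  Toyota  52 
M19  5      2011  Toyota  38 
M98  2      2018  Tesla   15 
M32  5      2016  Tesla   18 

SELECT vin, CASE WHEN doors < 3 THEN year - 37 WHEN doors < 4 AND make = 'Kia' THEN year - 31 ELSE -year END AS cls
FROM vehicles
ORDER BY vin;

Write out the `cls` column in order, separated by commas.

1977, -2011, -2018, -2008, -2016, 1982, -2017, -2009, -2012, 1970, 1981

vin=M15: doors < 3 → 1977
vin=M19: ELSE → -2011
vin=M21: ELSE → -2018
vin=M29: ELSE → -2008
vin=M32: ELSE → -2016
vin=M47: doors < 3 → 1982
vin=M50: ELSE → -2017
vin=M61: ELSE → -2009
vin=M69: ELSE → -2012
vin=M90: doors < 3 → 1970
vin=M98: doors < 3 → 1981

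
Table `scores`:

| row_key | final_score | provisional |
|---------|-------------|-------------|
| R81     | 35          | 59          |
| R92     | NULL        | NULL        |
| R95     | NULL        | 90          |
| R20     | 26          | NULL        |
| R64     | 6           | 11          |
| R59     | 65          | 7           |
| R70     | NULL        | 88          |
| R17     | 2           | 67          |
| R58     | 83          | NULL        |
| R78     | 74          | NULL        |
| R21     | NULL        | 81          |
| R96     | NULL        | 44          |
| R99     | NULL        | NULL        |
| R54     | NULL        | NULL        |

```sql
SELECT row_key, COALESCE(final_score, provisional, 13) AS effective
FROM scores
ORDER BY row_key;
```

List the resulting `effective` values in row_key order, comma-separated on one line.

2, 26, 81, 13, 83, 65, 6, 88, 74, 35, 13, 90, 44, 13

row_key=R17: final_score=2 → 2
row_key=R20: final_score=26 → 26
row_key=R21: final_score=NULL, provisional=81 → 81
row_key=R54: final_score=NULL, provisional=NULL, → literal 13 → 13
row_key=R58: final_score=83 → 83
row_key=R59: final_score=65 → 65
row_key=R64: final_score=6 → 6
row_key=R70: final_score=NULL, provisional=88 → 88
row_key=R78: final_score=74 → 74
row_key=R81: final_score=35 → 35
row_key=R92: final_score=NULL, provisional=NULL, → literal 13 → 13
row_key=R95: final_score=NULL, provisional=90 → 90
row_key=R96: final_score=NULL, provisional=44 → 44
row_key=R99: final_score=NULL, provisional=NULL, → literal 13 → 13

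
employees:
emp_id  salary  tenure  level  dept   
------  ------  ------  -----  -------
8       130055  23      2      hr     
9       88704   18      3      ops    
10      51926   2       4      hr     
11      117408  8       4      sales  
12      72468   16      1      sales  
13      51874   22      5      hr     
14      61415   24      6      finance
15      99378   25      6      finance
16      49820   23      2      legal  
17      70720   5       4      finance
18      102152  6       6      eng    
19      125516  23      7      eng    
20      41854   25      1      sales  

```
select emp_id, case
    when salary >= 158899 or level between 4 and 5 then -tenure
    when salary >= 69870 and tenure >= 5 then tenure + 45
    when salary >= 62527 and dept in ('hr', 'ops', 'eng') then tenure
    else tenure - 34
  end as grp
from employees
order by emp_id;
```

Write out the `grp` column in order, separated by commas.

emp_id=8: salary >= 69870 and tenure >= 5 → 68
emp_id=9: salary >= 69870 and tenure >= 5 → 63
emp_id=10: salary >= 158899 or level between 4 and 5 → -2
emp_id=11: salary >= 158899 or level between 4 and 5 → -8
emp_id=12: salary >= 69870 and tenure >= 5 → 61
emp_id=13: salary >= 158899 or level between 4 and 5 → -22
emp_id=14: ELSE → -10
emp_id=15: salary >= 69870 and tenure >= 5 → 70
emp_id=16: ELSE → -11
emp_id=17: salary >= 158899 or level between 4 and 5 → -5
emp_id=18: salary >= 69870 and tenure >= 5 → 51
emp_id=19: salary >= 69870 and tenure >= 5 → 68
emp_id=20: ELSE → -9

68, 63, -2, -8, 61, -22, -10, 70, -11, -5, 51, 68, -9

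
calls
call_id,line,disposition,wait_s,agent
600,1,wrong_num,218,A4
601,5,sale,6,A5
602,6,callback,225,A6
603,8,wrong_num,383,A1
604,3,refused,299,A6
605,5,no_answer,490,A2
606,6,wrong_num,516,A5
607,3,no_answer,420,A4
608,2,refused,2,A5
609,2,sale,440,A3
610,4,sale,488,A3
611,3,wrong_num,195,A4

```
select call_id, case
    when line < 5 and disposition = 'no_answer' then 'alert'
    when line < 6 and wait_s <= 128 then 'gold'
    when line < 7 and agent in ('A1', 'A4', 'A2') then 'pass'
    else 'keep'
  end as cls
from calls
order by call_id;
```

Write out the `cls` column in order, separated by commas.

pass, gold, keep, keep, keep, pass, keep, alert, gold, keep, keep, pass

call_id=600: line < 7 and agent in ('A1', 'A4', 'A2') → pass
call_id=601: line < 6 and wait_s <= 128 → gold
call_id=602: ELSE → keep
call_id=603: ELSE → keep
call_id=604: ELSE → keep
call_id=605: line < 7 and agent in ('A1', 'A4', 'A2') → pass
call_id=606: ELSE → keep
call_id=607: line < 5 and disposition = 'no_answer' → alert
call_id=608: line < 6 and wait_s <= 128 → gold
call_id=609: ELSE → keep
call_id=610: ELSE → keep
call_id=611: line < 7 and agent in ('A1', 'A4', 'A2') → pass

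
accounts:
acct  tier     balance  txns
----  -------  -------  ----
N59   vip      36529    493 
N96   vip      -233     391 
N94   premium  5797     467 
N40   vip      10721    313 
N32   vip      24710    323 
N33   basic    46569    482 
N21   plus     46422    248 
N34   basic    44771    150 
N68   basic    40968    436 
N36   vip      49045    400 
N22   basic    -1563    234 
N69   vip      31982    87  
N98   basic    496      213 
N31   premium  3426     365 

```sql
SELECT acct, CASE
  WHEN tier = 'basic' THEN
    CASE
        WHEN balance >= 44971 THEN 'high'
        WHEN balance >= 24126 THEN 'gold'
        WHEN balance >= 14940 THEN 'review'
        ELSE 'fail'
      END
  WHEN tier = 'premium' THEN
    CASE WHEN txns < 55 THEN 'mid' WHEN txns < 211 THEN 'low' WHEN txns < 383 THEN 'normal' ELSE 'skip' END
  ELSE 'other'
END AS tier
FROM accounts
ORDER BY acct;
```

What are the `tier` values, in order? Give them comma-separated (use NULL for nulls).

acct=N21: tier='plus' → outer ELSE → other
acct=N22: tier='basic' → inner[ELSE] → fail
acct=N31: tier='premium' → inner[txns < 383] → normal
acct=N32: tier='vip' → outer ELSE → other
acct=N33: tier='basic' → inner[balance >= 44971] → high
acct=N34: tier='basic' → inner[balance >= 24126] → gold
acct=N36: tier='vip' → outer ELSE → other
acct=N40: tier='vip' → outer ELSE → other
acct=N59: tier='vip' → outer ELSE → other
acct=N68: tier='basic' → inner[balance >= 24126] → gold
acct=N69: tier='vip' → outer ELSE → other
acct=N94: tier='premium' → inner[ELSE] → skip
acct=N96: tier='vip' → outer ELSE → other
acct=N98: tier='basic' → inner[ELSE] → fail

other, fail, normal, other, high, gold, other, other, other, gold, other, skip, other, fail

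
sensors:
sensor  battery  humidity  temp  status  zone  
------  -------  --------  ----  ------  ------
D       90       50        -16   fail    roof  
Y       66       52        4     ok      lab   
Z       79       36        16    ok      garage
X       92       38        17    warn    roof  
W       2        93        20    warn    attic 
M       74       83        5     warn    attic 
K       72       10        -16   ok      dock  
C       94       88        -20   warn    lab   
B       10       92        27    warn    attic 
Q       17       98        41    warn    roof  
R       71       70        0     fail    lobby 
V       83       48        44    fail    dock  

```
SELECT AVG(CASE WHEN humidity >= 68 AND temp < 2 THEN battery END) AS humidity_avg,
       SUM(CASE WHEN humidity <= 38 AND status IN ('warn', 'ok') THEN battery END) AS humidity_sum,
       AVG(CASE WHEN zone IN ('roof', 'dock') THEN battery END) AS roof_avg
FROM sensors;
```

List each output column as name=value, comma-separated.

[humidity_avg: humidity >= 68 AND temp < 2]
sensor=D: ✗
sensor=Y: ✗
sensor=Z: ✗
sensor=X: ✗
sensor=W: ✗
sensor=M: ✗
sensor=K: ✗
sensor=C: ✓ → 94
sensor=B: ✗
sensor=Q: ✗
sensor=R: ✓ → 71
sensor=V: ✗
humidity_avg = (94 + 71) / 2 = 82.5
—
[humidity_sum: humidity <= 38 AND status IN ('warn', 'ok')]
sensor=D: ✗
sensor=Y: ✗
sensor=Z: ✓ → 79
sensor=X: ✓ → 92
sensor=W: ✗
sensor=M: ✗
sensor=K: ✓ → 72
sensor=C: ✗
sensor=B: ✗
sensor=Q: ✗
sensor=R: ✗
sensor=V: ✗
humidity_sum = 79 + 92 + 72 = 243
—
[roof_avg: zone IN ('roof', 'dock')]
sensor=D: ✓ → 90
sensor=Y: ✗
sensor=Z: ✗
sensor=X: ✓ → 92
sensor=W: ✗
sensor=M: ✗
sensor=K: ✓ → 72
sensor=C: ✗
sensor=B: ✗
sensor=Q: ✓ → 17
sensor=R: ✗
sensor=V: ✓ → 83
roof_avg = (90 + 92 + 72 + 17 + 83) / 5 = 70.8

humidity_avg=82.5, humidity_sum=243, roof_avg=70.8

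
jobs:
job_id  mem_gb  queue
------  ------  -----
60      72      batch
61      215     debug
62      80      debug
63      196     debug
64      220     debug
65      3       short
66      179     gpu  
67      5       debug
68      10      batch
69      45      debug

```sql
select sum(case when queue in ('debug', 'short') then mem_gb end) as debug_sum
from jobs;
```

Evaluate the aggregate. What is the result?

764

job_id=60: ✗
job_id=61: ✓ → 215
job_id=62: ✓ → 80
job_id=63: ✓ → 196
job_id=64: ✓ → 220
job_id=65: ✓ → 3
job_id=66: ✗
job_id=67: ✓ → 5
job_id=68: ✗
job_id=69: ✓ → 45
debug_sum = 215 + 80 + 196 + 220 + 3 + 5 + 45 = 764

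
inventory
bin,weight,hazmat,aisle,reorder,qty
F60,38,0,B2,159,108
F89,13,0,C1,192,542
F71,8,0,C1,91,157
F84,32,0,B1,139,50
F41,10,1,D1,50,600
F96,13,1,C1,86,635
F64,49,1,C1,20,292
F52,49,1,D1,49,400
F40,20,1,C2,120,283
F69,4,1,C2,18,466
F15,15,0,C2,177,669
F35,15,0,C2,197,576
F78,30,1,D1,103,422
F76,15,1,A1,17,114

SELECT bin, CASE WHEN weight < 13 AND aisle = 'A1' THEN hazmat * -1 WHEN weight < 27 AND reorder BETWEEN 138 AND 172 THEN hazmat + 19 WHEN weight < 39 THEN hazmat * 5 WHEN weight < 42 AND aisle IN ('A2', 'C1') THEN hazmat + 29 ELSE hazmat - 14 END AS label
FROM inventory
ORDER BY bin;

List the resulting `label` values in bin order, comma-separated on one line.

bin=F15: weight < 39 → 0
bin=F35: weight < 39 → 0
bin=F40: weight < 39 → 5
bin=F41: weight < 39 → 5
bin=F52: ELSE → -13
bin=F60: weight < 39 → 0
bin=F64: ELSE → -13
bin=F69: weight < 39 → 5
bin=F71: weight < 39 → 0
bin=F76: weight < 39 → 5
bin=F78: weight < 39 → 5
bin=F84: weight < 39 → 0
bin=F89: weight < 39 → 0
bin=F96: weight < 39 → 5

0, 0, 5, 5, -13, 0, -13, 5, 0, 5, 5, 0, 0, 5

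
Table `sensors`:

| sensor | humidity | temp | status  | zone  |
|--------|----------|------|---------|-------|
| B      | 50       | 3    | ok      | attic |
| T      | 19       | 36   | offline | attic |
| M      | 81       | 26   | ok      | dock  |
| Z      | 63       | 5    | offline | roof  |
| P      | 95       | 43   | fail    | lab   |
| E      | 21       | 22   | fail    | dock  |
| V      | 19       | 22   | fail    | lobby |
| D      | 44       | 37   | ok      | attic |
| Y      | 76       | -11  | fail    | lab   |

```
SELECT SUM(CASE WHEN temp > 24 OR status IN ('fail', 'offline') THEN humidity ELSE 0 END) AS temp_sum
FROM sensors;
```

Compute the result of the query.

418

sensor=B: ✗
sensor=T: ✓ → 19
sensor=M: ✓ → 81
sensor=Z: ✓ → 63
sensor=P: ✓ → 95
sensor=E: ✓ → 21
sensor=V: ✓ → 19
sensor=D: ✓ → 44
sensor=Y: ✓ → 76
temp_sum = 19 + 81 + 63 + 95 + 21 + 19 + 44 + 76 = 418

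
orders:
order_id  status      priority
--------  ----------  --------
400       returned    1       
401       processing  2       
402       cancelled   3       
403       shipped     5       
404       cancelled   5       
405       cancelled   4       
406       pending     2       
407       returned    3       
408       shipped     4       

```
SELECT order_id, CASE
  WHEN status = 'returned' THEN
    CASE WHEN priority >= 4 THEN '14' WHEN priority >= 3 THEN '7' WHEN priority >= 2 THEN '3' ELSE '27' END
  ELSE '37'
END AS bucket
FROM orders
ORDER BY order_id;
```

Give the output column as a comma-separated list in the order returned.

order_id=400: status='returned' → inner[ELSE] → 27
order_id=401: status='processing' → outer ELSE → 37
order_id=402: status='cancelled' → outer ELSE → 37
order_id=403: status='shipped' → outer ELSE → 37
order_id=404: status='cancelled' → outer ELSE → 37
order_id=405: status='cancelled' → outer ELSE → 37
order_id=406: status='pending' → outer ELSE → 37
order_id=407: status='returned' → inner[priority >= 3] → 7
order_id=408: status='shipped' → outer ELSE → 37

27, 37, 37, 37, 37, 37, 37, 7, 37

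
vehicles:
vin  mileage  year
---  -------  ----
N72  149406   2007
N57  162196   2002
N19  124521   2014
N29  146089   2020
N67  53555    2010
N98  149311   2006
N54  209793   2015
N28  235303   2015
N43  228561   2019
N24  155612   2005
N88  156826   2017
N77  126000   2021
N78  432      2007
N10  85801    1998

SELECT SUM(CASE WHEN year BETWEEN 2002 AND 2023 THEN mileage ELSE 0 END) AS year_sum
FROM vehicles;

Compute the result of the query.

1897605

vin=N72: ✓ → 149406
vin=N57: ✓ → 162196
vin=N19: ✓ → 124521
vin=N29: ✓ → 146089
vin=N67: ✓ → 53555
vin=N98: ✓ → 149311
vin=N54: ✓ → 209793
vin=N28: ✓ → 235303
vin=N43: ✓ → 228561
vin=N24: ✓ → 155612
vin=N88: ✓ → 156826
vin=N77: ✓ → 126000
vin=N78: ✓ → 432
vin=N10: ✗
year_sum = 149406 + 162196 + 124521 + 146089 + 53555 + 149311 + 209793 + 235303 + 228561 + 155612 + 156826 + 126000 + 432 = 1897605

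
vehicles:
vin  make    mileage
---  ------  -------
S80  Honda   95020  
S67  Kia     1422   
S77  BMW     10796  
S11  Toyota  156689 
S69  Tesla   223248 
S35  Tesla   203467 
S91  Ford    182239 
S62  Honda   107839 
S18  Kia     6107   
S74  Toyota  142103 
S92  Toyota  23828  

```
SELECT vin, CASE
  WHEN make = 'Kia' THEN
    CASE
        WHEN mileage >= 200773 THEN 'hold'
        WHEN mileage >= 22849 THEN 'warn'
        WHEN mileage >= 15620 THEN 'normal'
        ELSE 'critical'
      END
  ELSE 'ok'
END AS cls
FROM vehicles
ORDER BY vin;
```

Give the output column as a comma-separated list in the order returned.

vin=S11: make='Toyota' → outer ELSE → ok
vin=S18: make='Kia' → inner[ELSE] → critical
vin=S35: make='Tesla' → outer ELSE → ok
vin=S62: make='Honda' → outer ELSE → ok
vin=S67: make='Kia' → inner[ELSE] → critical
vin=S69: make='Tesla' → outer ELSE → ok
vin=S74: make='Toyota' → outer ELSE → ok
vin=S77: make='BMW' → outer ELSE → ok
vin=S80: make='Honda' → outer ELSE → ok
vin=S91: make='Ford' → outer ELSE → ok
vin=S92: make='Toyota' → outer ELSE → ok

ok, critical, ok, ok, critical, ok, ok, ok, ok, ok, ok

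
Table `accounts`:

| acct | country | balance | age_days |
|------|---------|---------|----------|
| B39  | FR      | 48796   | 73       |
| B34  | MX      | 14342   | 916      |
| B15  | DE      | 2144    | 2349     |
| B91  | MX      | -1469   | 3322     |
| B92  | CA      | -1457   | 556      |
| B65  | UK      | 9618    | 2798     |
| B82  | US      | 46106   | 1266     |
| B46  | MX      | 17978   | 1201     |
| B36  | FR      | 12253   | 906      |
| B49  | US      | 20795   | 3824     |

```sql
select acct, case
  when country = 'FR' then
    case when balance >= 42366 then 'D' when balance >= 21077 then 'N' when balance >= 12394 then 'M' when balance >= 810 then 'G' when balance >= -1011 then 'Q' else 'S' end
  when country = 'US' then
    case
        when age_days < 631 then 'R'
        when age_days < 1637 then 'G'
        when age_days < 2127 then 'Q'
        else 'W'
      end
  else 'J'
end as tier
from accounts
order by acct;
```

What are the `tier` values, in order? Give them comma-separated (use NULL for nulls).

J, J, G, D, J, W, J, G, J, J

acct=B15: country='DE' → outer ELSE → J
acct=B34: country='MX' → outer ELSE → J
acct=B36: country='FR' → inner[balance >= 810] → G
acct=B39: country='FR' → inner[balance >= 42366] → D
acct=B46: country='MX' → outer ELSE → J
acct=B49: country='US' → inner[ELSE] → W
acct=B65: country='UK' → outer ELSE → J
acct=B82: country='US' → inner[age_days < 1637] → G
acct=B91: country='MX' → outer ELSE → J
acct=B92: country='CA' → outer ELSE → J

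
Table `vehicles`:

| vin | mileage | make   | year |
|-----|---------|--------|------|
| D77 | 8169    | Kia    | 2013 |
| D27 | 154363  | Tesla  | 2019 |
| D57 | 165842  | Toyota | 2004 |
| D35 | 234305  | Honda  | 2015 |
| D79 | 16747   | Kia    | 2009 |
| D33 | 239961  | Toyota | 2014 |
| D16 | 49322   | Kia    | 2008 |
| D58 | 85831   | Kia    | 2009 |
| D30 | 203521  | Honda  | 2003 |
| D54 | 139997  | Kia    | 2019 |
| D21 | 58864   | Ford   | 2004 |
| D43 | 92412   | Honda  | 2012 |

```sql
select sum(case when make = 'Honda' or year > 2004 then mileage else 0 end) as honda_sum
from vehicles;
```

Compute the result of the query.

vin=D77: ✓ → 8169
vin=D27: ✓ → 154363
vin=D57: ✗
vin=D35: ✓ → 234305
vin=D79: ✓ → 16747
vin=D33: ✓ → 239961
vin=D16: ✓ → 49322
vin=D58: ✓ → 85831
vin=D30: ✓ → 203521
vin=D54: ✓ → 139997
vin=D21: ✗
vin=D43: ✓ → 92412
honda_sum = 8169 + 154363 + 234305 + 16747 + 239961 + 49322 + 85831 + 203521 + 139997 + 92412 = 1224628

1224628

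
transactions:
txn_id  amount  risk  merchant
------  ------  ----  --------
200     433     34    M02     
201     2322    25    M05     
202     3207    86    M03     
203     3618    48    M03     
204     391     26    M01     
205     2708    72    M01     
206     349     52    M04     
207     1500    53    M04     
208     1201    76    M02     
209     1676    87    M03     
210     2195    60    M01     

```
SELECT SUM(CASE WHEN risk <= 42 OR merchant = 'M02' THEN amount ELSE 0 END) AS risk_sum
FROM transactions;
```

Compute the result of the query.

txn_id=200: ✓ → 433
txn_id=201: ✓ → 2322
txn_id=202: ✗
txn_id=203: ✗
txn_id=204: ✓ → 391
txn_id=205: ✗
txn_id=206: ✗
txn_id=207: ✗
txn_id=208: ✓ → 1201
txn_id=209: ✗
txn_id=210: ✗
risk_sum = 433 + 2322 + 391 + 1201 = 4347

4347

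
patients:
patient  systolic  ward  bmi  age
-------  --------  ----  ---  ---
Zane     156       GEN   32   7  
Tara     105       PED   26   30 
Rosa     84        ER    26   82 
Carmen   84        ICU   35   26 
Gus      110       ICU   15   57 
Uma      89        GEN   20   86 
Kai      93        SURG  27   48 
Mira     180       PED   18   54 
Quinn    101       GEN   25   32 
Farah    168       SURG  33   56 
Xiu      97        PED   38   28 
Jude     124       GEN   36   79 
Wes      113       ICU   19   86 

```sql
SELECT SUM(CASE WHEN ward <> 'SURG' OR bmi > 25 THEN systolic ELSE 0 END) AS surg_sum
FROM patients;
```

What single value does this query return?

1504

patient=Zane: ✓ → 156
patient=Tara: ✓ → 105
patient=Rosa: ✓ → 84
patient=Carmen: ✓ → 84
patient=Gus: ✓ → 110
patient=Uma: ✓ → 89
patient=Kai: ✓ → 93
patient=Mira: ✓ → 180
patient=Quinn: ✓ → 101
patient=Farah: ✓ → 168
patient=Xiu: ✓ → 97
patient=Jude: ✓ → 124
patient=Wes: ✓ → 113
surg_sum = 156 + 105 + 84 + 84 + 110 + 89 + 93 + 180 + 101 + 168 + 97 + 124 + 113 = 1504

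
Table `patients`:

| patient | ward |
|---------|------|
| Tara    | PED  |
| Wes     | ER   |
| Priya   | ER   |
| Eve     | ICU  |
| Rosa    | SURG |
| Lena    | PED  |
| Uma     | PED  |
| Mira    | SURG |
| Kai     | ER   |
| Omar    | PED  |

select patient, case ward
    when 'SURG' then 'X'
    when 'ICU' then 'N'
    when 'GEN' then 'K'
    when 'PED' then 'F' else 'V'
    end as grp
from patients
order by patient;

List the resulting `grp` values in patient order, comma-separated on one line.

patient=Eve: ward='ICU' → N
patient=Kai: ELSE → V
patient=Lena: ward='PED' → F
patient=Mira: ward='SURG' → X
patient=Omar: ward='PED' → F
patient=Priya: ELSE → V
patient=Rosa: ward='SURG' → X
patient=Tara: ward='PED' → F
patient=Uma: ward='PED' → F
patient=Wes: ELSE → V

N, V, F, X, F, V, X, F, F, V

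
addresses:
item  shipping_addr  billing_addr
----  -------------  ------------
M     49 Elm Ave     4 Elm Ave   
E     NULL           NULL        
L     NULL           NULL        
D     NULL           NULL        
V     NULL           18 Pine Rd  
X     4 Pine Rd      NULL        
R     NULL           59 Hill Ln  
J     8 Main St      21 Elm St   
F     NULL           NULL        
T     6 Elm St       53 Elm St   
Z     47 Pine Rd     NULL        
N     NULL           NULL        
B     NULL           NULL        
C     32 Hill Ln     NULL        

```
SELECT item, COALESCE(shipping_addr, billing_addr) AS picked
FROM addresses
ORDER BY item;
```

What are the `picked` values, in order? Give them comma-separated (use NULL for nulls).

item=B: shipping_addr=NULL, billing_addr=NULL (all NULL) → NULL
item=C: shipping_addr=32 Hill Ln → 32 Hill Ln
item=D: shipping_addr=NULL, billing_addr=NULL (all NULL) → NULL
item=E: shipping_addr=NULL, billing_addr=NULL (all NULL) → NULL
item=F: shipping_addr=NULL, billing_addr=NULL (all NULL) → NULL
item=J: shipping_addr=8 Main St → 8 Main St
item=L: shipping_addr=NULL, billing_addr=NULL (all NULL) → NULL
item=M: shipping_addr=49 Elm Ave → 49 Elm Ave
item=N: shipping_addr=NULL, billing_addr=NULL (all NULL) → NULL
item=R: shipping_addr=NULL, billing_addr=59 Hill Ln → 59 Hill Ln
item=T: shipping_addr=6 Elm St → 6 Elm St
item=V: shipping_addr=NULL, billing_addr=18 Pine Rd → 18 Pine Rd
item=X: shipping_addr=4 Pine Rd → 4 Pine Rd
item=Z: shipping_addr=47 Pine Rd → 47 Pine Rd

NULL, 32 Hill Ln, NULL, NULL, NULL, 8 Main St, NULL, 49 Elm Ave, NULL, 59 Hill Ln, 6 Elm St, 18 Pine Rd, 4 Pine Rd, 47 Pine Rd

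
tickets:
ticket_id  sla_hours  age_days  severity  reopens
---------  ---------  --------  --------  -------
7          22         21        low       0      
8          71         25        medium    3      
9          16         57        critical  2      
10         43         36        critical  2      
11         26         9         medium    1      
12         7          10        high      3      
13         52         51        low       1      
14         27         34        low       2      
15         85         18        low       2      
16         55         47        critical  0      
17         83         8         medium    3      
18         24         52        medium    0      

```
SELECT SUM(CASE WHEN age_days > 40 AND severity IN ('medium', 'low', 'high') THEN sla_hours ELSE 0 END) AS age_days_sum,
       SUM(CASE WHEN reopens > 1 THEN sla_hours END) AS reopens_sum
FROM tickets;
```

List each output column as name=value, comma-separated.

[age_days_sum: age_days > 40 AND severity IN ('medium', 'low', 'high')]
ticket_id=7: ✗
ticket_id=8: ✗
ticket_id=9: ✗
ticket_id=10: ✗
ticket_id=11: ✗
ticket_id=12: ✗
ticket_id=13: ✓ → 52
ticket_id=14: ✗
ticket_id=15: ✗
ticket_id=16: ✗
ticket_id=17: ✗
ticket_id=18: ✓ → 24
age_days_sum = 52 + 24 = 76
—
[reopens_sum: reopens > 1]
ticket_id=7: ✗
ticket_id=8: ✓ → 71
ticket_id=9: ✓ → 16
ticket_id=10: ✓ → 43
ticket_id=11: ✗
ticket_id=12: ✓ → 7
ticket_id=13: ✗
ticket_id=14: ✓ → 27
ticket_id=15: ✓ → 85
ticket_id=16: ✗
ticket_id=17: ✓ → 83
ticket_id=18: ✗
reopens_sum = 71 + 16 + 43 + 7 + 27 + 85 + 83 = 332

age_days_sum=76, reopens_sum=332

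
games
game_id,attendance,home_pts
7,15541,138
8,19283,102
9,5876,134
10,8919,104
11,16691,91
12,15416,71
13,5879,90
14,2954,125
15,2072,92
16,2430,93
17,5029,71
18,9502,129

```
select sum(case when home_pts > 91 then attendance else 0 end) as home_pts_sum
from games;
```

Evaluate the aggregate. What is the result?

game_id=7: ✓ → 15541
game_id=8: ✓ → 19283
game_id=9: ✓ → 5876
game_id=10: ✓ → 8919
game_id=11: ✗
game_id=12: ✗
game_id=13: ✗
game_id=14: ✓ → 2954
game_id=15: ✓ → 2072
game_id=16: ✓ → 2430
game_id=17: ✗
game_id=18: ✓ → 9502
home_pts_sum = 15541 + 19283 + 5876 + 8919 + 2954 + 2072 + 2430 + 9502 = 66577

66577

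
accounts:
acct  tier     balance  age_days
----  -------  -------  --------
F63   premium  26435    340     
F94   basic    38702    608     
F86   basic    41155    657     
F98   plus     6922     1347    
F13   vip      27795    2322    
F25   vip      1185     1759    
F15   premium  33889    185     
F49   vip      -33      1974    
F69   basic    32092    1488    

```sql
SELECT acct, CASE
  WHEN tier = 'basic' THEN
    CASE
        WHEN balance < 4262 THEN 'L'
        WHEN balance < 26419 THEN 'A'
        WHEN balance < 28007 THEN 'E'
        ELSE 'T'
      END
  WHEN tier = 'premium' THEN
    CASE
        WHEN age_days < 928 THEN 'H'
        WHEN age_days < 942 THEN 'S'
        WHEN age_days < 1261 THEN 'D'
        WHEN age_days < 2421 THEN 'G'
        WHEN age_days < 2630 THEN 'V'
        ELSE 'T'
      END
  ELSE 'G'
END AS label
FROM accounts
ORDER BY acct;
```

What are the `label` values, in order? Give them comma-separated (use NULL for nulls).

acct=F13: tier='vip' → outer ELSE → G
acct=F15: tier='premium' → inner[age_days < 928] → H
acct=F25: tier='vip' → outer ELSE → G
acct=F49: tier='vip' → outer ELSE → G
acct=F63: tier='premium' → inner[age_days < 928] → H
acct=F69: tier='basic' → inner[ELSE] → T
acct=F86: tier='basic' → inner[ELSE] → T
acct=F94: tier='basic' → inner[ELSE] → T
acct=F98: tier='plus' → outer ELSE → G

G, H, G, G, H, T, T, T, G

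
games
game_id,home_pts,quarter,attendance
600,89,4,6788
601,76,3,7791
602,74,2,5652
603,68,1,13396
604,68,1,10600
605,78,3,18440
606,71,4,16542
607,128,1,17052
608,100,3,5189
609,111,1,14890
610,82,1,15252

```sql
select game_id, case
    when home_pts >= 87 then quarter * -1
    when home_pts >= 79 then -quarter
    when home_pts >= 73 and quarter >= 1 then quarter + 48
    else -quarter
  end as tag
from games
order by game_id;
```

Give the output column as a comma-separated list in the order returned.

-4, 51, 50, -1, -1, 51, -4, -1, -3, -1, -1

game_id=600: home_pts >= 87 → -4
game_id=601: home_pts >= 73 and quarter >= 1 → 51
game_id=602: home_pts >= 73 and quarter >= 1 → 50
game_id=603: ELSE → -1
game_id=604: ELSE → -1
game_id=605: home_pts >= 73 and quarter >= 1 → 51
game_id=606: ELSE → -4
game_id=607: home_pts >= 87 → -1
game_id=608: home_pts >= 87 → -3
game_id=609: home_pts >= 87 → -1
game_id=610: home_pts >= 79 → -1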